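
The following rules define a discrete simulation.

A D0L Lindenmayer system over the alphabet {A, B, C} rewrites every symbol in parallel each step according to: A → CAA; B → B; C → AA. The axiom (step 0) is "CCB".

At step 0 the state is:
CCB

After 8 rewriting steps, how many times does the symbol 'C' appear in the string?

1312

t=0: CCB
t=1: AAAAB
t=2: CAACAACAACAAB
t=3: AACAACAAAACAACAAAACAACAAAACAACAAB
t=4: CAACAAAACAACAAAACAACAACAACAAAACAACAAAACAACAACAACAAAACAACAAAACAACAACAACAAAACAACAAAACAACAAB
t=5: AACAACAAAACAACAACAACAAAACAACAAAACAACAACAACAAAACAACAAAACAAC…AACAAAACAACAACAACAAAACAACAAAACAACAACAACAAAACAACAAAACAACAAB  (len 241)
t=6: CAACAAAACAACAAAACAACAACAACAAAACAACAAAACAACAAAACAACAAAACAAC…AACAAAACAACAACAACAAAACAACAAAACAACAACAACAAAACAACAAAACAACAAB  (len 657)
t=7: AACAACAAAACAACAACAACAAAACAACAAAACAACAACAACAAAACAACAAAACAAC…AACAAAACAACAACAACAAAACAACAAAACAACAACAACAAAACAACAAAACAACAAB  (len 1793)
t=8: CAACAAAACAACAAAACAACAACAACAAAACAACAAAACAACAAAACAACAAAACAAC…AACAAAACAACAACAACAAAACAACAAAACAACAACAACAAAACAACAAAACAACAAB  (len 4897)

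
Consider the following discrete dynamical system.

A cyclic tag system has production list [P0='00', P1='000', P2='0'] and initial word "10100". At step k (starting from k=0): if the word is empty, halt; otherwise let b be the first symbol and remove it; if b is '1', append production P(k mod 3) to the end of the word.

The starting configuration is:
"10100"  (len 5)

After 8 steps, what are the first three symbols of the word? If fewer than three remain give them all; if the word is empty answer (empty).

(empty)

step 0: "10100"  (len 5)
step 1: "010000"  (len 6)
step 2: "10000"  (len 5)
step 3: "00000"  (len 5)
step 4: "0000"  (len 4)
step 5: "000"  (len 3)
step 6: "00"  (len 2)
step 7: "0"  (len 1)
step 8: (halted — word empty)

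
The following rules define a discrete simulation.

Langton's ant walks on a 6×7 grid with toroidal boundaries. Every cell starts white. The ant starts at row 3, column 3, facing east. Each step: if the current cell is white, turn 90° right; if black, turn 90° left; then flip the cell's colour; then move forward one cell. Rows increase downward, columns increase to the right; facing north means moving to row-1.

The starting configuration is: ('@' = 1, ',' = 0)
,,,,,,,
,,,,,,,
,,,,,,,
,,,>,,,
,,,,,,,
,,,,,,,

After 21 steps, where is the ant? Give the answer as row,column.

gen 0: ,,,,,,,
,,,,,,,
,,,,,,,
,,,>,,,
,,,,,,,
,,,,,,,
gen 1: ,,,,,,,
,,,,,,,
,,,,,,,
,,,@,,,
,,,v,,,
,,,,,,,
gen 2: ,,,,,,,
,,,,,,,
,,,,,,,
,,,@,,,
,,<@,,,
,,,,,,,
gen 3: ,,,,,,,
,,,,,,,
,,,,,,,
,,^@,,,
,,@@,,,
,,,,,,,
gen 4: ,,,,,,,
,,,,,,,
,,,,,,,
,,@>,,,
,,@@,,,
,,,,,,,
gen 5: ,,,,,,,
,,,,,,,
,,,^,,,
,,@,,,,
,,@@,,,
,,,,,,,
gen 6: ,,,,,,,
,,,,,,,
,,,@>,,
,,@,,,,
,,@@,,,
,,,,,,,
gen 7: ,,,,,,,
,,,,,,,
,,,@@,,
,,@,v,,
,,@@,,,
,,,,,,,
gen 8: ,,,,,,,
,,,,,,,
,,,@@,,
,,@<@,,
,,@@,,,
,,,,,,,
gen 9: ,,,,,,,
,,,,,,,
,,,^@,,
,,@@@,,
,,@@,,,
,,,,,,,
gen 10: ,,,,,,,
,,,,,,,
,,<,@,,
,,@@@,,
,,@@,,,
,,,,,,,
gen 11: ,,,,,,,
,,^,,,,
,,@,@,,
,,@@@,,
,,@@,,,
,,,,,,,
gen 12: ,,,,,,,
,,@>,,,
,,@,@,,
,,@@@,,
,,@@,,,
,,,,,,,
gen 13: ,,,,,,,
,,@@,,,
,,@v@,,
,,@@@,,
,,@@,,,
,,,,,,,
gen 14: ,,,,,,,
,,@@,,,
,,<@@,,
,,@@@,,
,,@@,,,
,,,,,,,
gen 15: ,,,,,,,
,,@@,,,
,,,@@,,
,,v@@,,
,,@@,,,
,,,,,,,
gen 16: ,,,,,,,
,,@@,,,
,,,@@,,
,,,>@,,
,,@@,,,
,,,,,,,
gen 17: ,,,,,,,
,,@@,,,
,,,^@,,
,,,,@,,
,,@@,,,
,,,,,,,
gen 18: ,,,,,,,
,,@@,,,
,,<,@,,
,,,,@,,
,,@@,,,
,,,,,,,
gen 19: ,,,,,,,
,,^@,,,
,,@,@,,
,,,,@,,
,,@@,,,
,,,,,,,
gen 20: ,,,,,,,
,<,@,,,
,,@,@,,
,,,,@,,
,,@@,,,
,,,,,,,
gen 21: ,^,,,,,
,@,@,,,
,,@,@,,
,,,,@,,
,,@@,,,
,,,,,,,

0,1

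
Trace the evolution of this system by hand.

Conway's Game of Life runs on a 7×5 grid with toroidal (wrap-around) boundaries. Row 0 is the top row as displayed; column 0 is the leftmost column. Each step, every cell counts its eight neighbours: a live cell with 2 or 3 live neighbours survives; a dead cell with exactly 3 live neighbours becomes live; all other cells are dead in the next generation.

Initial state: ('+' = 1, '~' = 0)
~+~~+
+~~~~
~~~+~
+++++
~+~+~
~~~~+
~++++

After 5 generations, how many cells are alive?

[0] ~+~~+
+~~~~
~~~+~
+++++
~+~+~
~~~~+
~++++
[1] ~+~~+
+~~~+
~~~+~
++~~~
~+~~~
~+~~+
~++~+
[2] ~++~+
+~~++
~+~~~
+++~~
~++~~
~+~+~
~++~+
[3] ~~~~~
~~~++
~~~+~
+~~~~
~~~+~
~~~+~
~~~~+
[4] ~~~++
~~~++
~~~+~
~~~~+
~~~~+
~~~++
~~~~~
[5] ~~~++
~~+~~
~~~+~
~~~++
+~~~+
~~~++
~~~~~

10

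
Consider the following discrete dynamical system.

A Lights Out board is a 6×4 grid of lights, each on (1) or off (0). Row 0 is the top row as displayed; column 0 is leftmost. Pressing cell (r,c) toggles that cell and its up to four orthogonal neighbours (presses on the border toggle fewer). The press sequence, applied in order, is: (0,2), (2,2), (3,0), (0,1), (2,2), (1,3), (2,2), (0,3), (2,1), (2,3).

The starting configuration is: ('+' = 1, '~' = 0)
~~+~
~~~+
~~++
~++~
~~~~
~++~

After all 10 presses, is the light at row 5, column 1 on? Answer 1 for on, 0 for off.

1

[0] ~~+~
~~~+
~~++
~++~
~~~~
~++~
[1] ~+~+
~~++
~~++
~++~
~~~~
~++~
[2] ~+~+
~~~+
~+~~
~+~~
~~~~
~++~
[3] ~+~+
~~~+
++~~
+~~~
+~~~
~++~
[4] +~++
~+~+
++~~
+~~~
+~~~
~++~
[5] +~++
~+++
+~++
+~+~
+~~~
~++~
[6] +~+~
~+~~
+~+~
+~+~
+~~~
~++~
[7] +~+~
~++~
++~+
+~~~
+~~~
~++~
[8] +~~+
~+++
++~+
+~~~
+~~~
~++~
[9] +~~+
~~++
~~++
++~~
+~~~
~++~
[10] +~~+
~~+~
~~~~
++~+
+~~~
~++~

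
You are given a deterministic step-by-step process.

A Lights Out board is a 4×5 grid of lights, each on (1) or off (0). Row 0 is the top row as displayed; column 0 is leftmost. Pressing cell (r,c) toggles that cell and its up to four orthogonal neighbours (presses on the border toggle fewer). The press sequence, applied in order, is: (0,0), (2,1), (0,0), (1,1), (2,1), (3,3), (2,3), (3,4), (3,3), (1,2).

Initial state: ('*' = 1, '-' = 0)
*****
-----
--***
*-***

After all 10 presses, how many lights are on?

10

t=0: *****
-----
--***
*-***
t=1: --***
*----
--***
*-***
t=2: --***
**---
**-**
*****
t=3: *****
-*---
**-**
*****
t=4: *-***
*-*--
*--**
*****
t=5: *-***
***--
-****
*-***
t=6: *-***
***--
-**-*
*----
t=7: *-***
****-
-*-*-
*--*-
t=8: *-***
****-
-*-**
*---*
t=9: *-***
****-
-*--*
*-**-
t=10: *--**
*----
-**-*
*-**-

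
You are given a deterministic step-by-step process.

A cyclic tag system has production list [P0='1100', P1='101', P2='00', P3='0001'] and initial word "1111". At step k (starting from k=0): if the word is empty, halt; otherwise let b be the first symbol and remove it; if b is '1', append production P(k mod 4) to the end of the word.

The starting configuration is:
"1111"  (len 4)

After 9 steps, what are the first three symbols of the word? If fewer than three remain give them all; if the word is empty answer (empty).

010

step 0: "1111"  (len 4)
step 1: "1111100"  (len 7)
step 2: "111100101"  (len 9)
step 3: "1110010100"  (len 10)
step 4: "1100101000001"  (len 13)
step 5: "1001010000011100"  (len 16)
step 6: "001010000011100101"  (len 18)
step 7: "01010000011100101"  (len 17)
step 8: "1010000011100101"  (len 16)
step 9: "0100000111001011100"  (len 19)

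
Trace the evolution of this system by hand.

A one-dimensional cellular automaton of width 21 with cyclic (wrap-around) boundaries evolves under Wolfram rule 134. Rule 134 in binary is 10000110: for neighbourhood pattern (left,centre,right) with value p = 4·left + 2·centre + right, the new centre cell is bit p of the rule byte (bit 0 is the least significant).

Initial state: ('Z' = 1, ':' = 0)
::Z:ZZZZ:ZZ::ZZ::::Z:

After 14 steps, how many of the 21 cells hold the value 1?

5

gen 0: ::Z:ZZZZ:ZZ::ZZ::::Z:
gen 1: :ZZ::ZZ:::::Z:::::ZZ:
gen 2: Z:::Z::::::ZZ::::Z:::
gen 3: Z::ZZ:::::Z:::::ZZ::Z
gen 4: ::Z::::::ZZ::::Z:::Z:
gen 5: :ZZ:::::Z:::::ZZ::ZZ:
gen 6: Z::::::ZZ::::Z:::Z:::
gen 7: Z:::::Z:::::ZZ::ZZ::Z
gen 8: :::::ZZ::::Z:::Z:::Z:
gen 9: ::::Z:::::ZZ::ZZ::ZZ:
gen 10: :::ZZ::::Z:::Z:::Z:::
gen 11: ::Z:::::ZZ::ZZ::ZZ:::
gen 12: :ZZ::::Z:::Z:::Z:::::
gen 13: Z:::::ZZ::ZZ::ZZ:::::
gen 14: Z::::Z:::Z:::Z::::::Z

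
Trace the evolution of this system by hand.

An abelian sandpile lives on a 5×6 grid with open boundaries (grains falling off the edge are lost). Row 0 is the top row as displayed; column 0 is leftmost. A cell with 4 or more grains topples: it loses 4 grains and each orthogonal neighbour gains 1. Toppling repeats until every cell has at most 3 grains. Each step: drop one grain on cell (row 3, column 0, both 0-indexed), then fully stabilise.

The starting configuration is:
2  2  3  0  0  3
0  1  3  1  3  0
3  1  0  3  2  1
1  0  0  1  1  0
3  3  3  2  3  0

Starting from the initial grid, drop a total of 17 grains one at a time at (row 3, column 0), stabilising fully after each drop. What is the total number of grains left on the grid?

[0] 2  2  3  0  0  3
0  1  3  1  3  0
3  1  0  3  2  1
1  0  0  1  1  0
3  3  3  2  3  0
[1] 2  2  3  0  0  3
0  1  3  1  3  0
3  1  0  3  2  1
2  0  0  1  1  0
3  3  3  2  3  0
[2] 2  2  3  0  0  3
0  1  3  1  3  0
3  1  0  3  2  1
3  0  0  1  1  0
3  3  3  2  3  0
[3] 2  2  3  0  0  3
1  1  3  1  3  0
0  2  0  3  2  1
2  2  1  1  1  0
1  1  0  3  3  0
[4] 2  2  3  0  0  3
1  1  3  1  3  0
0  2  0  3  2  1
3  2  1  1  1  0
1  1  0  3  3  0
[5] 2  2  3  0  0  3
1  1  3  1  3  0
1  2  0  3  2  1
0  3  1  1  1  0
2  1  0  3  3  0
[6] 2  2  3  0  0  3
1  1  3  1  3  0
1  2  0  3  2  1
1  3  1  1  1  0
2  1  0  3  3  0
[7] 2  2  3  0  0  3
1  1  3  1  3  0
1  2  0  3  2  1
2  3  1  1  1  0
2  1  0  3  3  0
[8] 2  2  3  0  0  3
1  1  3  1  3  0
1  2  0  3  2  1
3  3  1  1  1  0
2  1  0  3  3  0
[9] 2  2  3  0  0  3
1  1  3  1  3  0
2  3  0  3  2  1
1  0  2  1  1  0
3  2  0  3  3  0
[10] 2  2  3  0  0  3
1  1  3  1  3  0
2  3  0  3  2  1
2  0  2  1  1  0
3  2  0  3  3  0
[11] 2  2  3  0  0  3
1  1  3  1  3  0
2  3  0  3  2  1
3  0  2  1  1  0
3  2  0  3  3  0
[12] 2  2  3  0  0  3
1  1  3  1  3  0
3  3  0  3  2  1
1  1  2  1  1  0
0  3  0  3  3  0
[13] 2  2  3  0  0  3
1  1  3  1  3  0
3  3  0  3  2  1
2  1  2  1  1  0
0  3  0  3  3  0
[14] 2  2  3  0  0  3
1  1  3  1  3  0
3  3  0  3  2  1
3  1  2  1  1  0
0  3  0  3  3  0
[15] 2  2  3  0  0  3
2  2  3  1  3  0
1  0  1  3  2  1
1  3  2  1  1  0
1  3  0  3  3  0
[16] 2  2  3  0  0  3
2  2  3  1  3  0
1  0  1  3  2  1
2  3  2  1  1  0
1  3  0  3  3  0
[17] 2  2  3  0  0  3
2  2  3  1  3  0
1  0  1  3  2  1
3  3  2  1  1  0
1  3  0  3  3  0

49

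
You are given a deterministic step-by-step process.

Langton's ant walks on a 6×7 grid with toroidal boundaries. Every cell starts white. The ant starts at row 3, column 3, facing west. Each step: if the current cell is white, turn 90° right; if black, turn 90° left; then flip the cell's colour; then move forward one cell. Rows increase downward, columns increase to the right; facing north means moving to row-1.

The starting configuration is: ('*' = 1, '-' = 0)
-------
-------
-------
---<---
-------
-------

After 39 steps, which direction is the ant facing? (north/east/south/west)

north

[0] -------
-------
-------
---<---
-------
-------
[1] -------
-------
---^---
---*---
-------
-------
[2] -------
-------
---*>--
---*---
-------
-------
[3] -------
-------
---**--
---*v--
-------
-------
[4] -------
-------
---**--
---<*--
-------
-------
[5] -------
-------
---**--
----*--
---v---
-------
[6] -------
-------
---**--
----*--
--<*---
-------
[7] -------
-------
---**--
--^-*--
--**---
-------
[8] -------
-------
---**--
--*>*--
--**---
-------
[9] -------
-------
---**--
--***--
--*v---
-------
[10] -------
-------
---**--
--***--
--*->--
-------
[11] -------
-------
---**--
--***--
--*-*--
----v--
[12] -------
-------
---**--
--***--
--*-*--
---<*--
[13] -------
-------
---**--
--***--
--*^*--
---**--
[14] -------
-------
---**--
--***--
--**>--
---**--
[15] -------
-------
---**--
--**^--
--**---
---**--
[16] -------
-------
---**--
--*<---
--**---
---**--
[17] -------
-------
---**--
--*----
--*v---
---**--
[18] -------
-------
---**--
--*----
--*->--
---**--
[19] -------
-------
---**--
--*----
--*-*--
---*v--
[20] -------
-------
---**--
--*----
--*-*--
---*->-
[21] -----v-
-------
---**--
--*----
--*-*--
---*-*-
[22] ----<*-
-------
---**--
--*----
--*-*--
---*-*-
[23] ----**-
-------
---**--
--*----
--*-*--
---*^*-
[24] ----**-
-------
---**--
--*----
--*-*--
---**>-
[25] ----**-
-------
---**--
--*----
--*-*^-
---**--
[26] ----**-
-------
---**--
--*----
--*-**>
---**--
[27] ----**-
-------
---**--
--*----
--*-***
---**-v
[28] ----**-
-------
---**--
--*----
--*-***
---**<*
[29] ----**-
-------
---**--
--*----
--*-*^*
---****
[30] ----**-
-------
---**--
--*----
--*-<-*
---****
[31] ----**-
-------
---**--
--*----
--*---*
---*v**
[32] ----**-
-------
---**--
--*----
--*---*
---*->*
[33] ----**-
-------
---**--
--*----
--*--^*
---*--*
[34] ----**-
-------
---**--
--*----
--*--*>
---*--*
[35] ----**-
-------
---**--
--*---^
--*--*-
---*--*
[36] ----**-
-------
---**--
>-*---*
--*--*-
---*--*
[37] ----**-
-------
---**--
*-*---*
v-*--*-
---*--*
[38] ----**-
-------
---**--
*-*---*
*-*--*<
---*--*
[39] ----**-
-------
---**--
*-*---^
*-*--**
---*--*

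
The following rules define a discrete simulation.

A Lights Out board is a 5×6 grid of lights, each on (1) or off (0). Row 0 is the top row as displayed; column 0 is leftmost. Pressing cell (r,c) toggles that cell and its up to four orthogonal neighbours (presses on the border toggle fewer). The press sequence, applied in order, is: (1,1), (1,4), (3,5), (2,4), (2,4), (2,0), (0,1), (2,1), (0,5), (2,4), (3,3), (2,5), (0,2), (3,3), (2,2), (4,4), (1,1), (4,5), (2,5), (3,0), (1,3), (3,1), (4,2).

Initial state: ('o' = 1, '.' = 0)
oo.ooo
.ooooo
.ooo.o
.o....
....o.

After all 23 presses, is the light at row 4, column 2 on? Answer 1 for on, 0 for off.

1

0) oo.ooo
.ooooo
.ooo.o
.o....
....o.
1) o..ooo
o..ooo
..oo.o
.o....
....o.
2) o..o.o
o.....
..oooo
.o....
....o.
3) o..o.o
o.....
..ooo.
.o..oo
....oo
4) o..o.o
o...o.
..o..o
.o...o
....oo
5) o..o.o
o.....
..ooo.
.o..oo
....oo
6) o..o.o
......
ooooo.
oo..oo
....oo
7) .ooo.o
.o....
ooooo.
oo..oo
....oo
8) .ooo.o
......
...oo.
o...oo
....oo
9) .oooo.
.....o
...oo.
o...oo
....oo
10) .oooo.
....oo
.....o
o....o
....oo
11) .oooo.
....oo
...o.o
o.oooo
...ooo
12) .oooo.
....o.
...oo.
o.ooo.
...ooo
13) ....o.
..o.o.
...oo.
o.ooo.
...ooo
14) ....o.
..o.o.
....o.
o.....
....oo
15) ....o.
....o.
.oooo.
o.o...
....oo
16) ....o.
....o.
.oooo.
o.o.o.
...o..
17) .o..o.
ooo.o.
..ooo.
o.o.o.
...o..
18) .o..o.
ooo.o.
..ooo.
o.o.oo
...ooo
19) .o..o.
ooo.oo
..oo.o
o.o.o.
...ooo
20) .o..o.
ooo.oo
o.oo.o
.oo.o.
o..ooo
21) .o.oo.
oo.o.o
o.o..o
.oo.o.
o..ooo
22) .o.oo.
oo.o.o
ooo..o
o...o.
oo.ooo
23) .o.oo.
oo.o.o
ooo..o
o.o.o.
o.o.oo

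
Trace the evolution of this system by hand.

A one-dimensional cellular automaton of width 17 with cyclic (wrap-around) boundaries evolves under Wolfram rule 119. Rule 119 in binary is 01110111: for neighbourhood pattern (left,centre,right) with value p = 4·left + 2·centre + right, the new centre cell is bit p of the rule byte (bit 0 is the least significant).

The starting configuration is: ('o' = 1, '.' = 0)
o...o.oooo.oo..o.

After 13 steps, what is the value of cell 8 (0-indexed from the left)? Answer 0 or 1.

[0] o...o.oooo.oo..o.
[1] oooooo...oo.ooooo
[2] .....oooo.oo.....
[3] ooooo...oo.oooooo
[4] ....oooo.oo......
[5] oooo...oo.ooooooo
[6] ...oooo.oo.......
[7] ooo...oo.oooooooo
[8] ..oooo.oo........
[9] oo...oo.ooooooooo
[10] .oooo.oo.........
[11] o...oo.oooooooooo
[12] oooo.oo..........
[13] ...oo.ooooooooooo

1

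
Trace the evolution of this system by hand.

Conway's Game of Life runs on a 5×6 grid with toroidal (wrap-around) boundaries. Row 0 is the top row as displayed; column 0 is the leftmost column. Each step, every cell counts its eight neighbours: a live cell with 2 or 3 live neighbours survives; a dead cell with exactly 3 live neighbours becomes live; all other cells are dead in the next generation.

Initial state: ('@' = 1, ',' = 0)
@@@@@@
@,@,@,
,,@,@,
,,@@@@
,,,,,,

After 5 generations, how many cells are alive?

[0] @@@@@@
@,@,@,
,,@,@,
,,@@@@
,,,,,,
[1] @,@,@,
@,,,,,
,,@,,,
,,@,@@
,,,,,,
[2] ,@,,,@
,,,@,@
,@,@,@
,,,@,,
,@,,@,
[3] ,,@,,@
,,,,,@
@,,@,,
@,,@,,
@,@,@,
[4] @@,@@@
@,,,@@
@,,,@@
@,@@@,
@,@,@,
[5] ,,@,,,
,,,,,,
,,,,,,
@,@,,,
,,,,,,

3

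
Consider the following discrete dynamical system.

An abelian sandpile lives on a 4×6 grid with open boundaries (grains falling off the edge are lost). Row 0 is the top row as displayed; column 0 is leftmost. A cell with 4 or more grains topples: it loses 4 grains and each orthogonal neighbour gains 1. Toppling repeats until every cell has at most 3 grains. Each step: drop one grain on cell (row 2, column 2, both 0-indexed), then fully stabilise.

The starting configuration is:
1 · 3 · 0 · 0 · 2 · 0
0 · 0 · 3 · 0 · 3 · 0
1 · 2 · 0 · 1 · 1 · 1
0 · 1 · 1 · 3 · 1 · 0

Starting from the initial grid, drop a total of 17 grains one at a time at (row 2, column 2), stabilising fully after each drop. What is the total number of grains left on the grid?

[0] 1 · 3 · 0 · 0 · 2 · 0
0 · 0 · 3 · 0 · 3 · 0
1 · 2 · 0 · 1 · 1 · 1
0 · 1 · 1 · 3 · 1 · 0
[1] 1 · 3 · 0 · 0 · 2 · 0
0 · 0 · 3 · 0 · 3 · 0
1 · 2 · 1 · 1 · 1 · 1
0 · 1 · 1 · 3 · 1 · 0
[2] 1 · 3 · 0 · 0 · 2 · 0
0 · 0 · 3 · 0 · 3 · 0
1 · 2 · 2 · 1 · 1 · 1
0 · 1 · 1 · 3 · 1 · 0
[3] 1 · 3 · 0 · 0 · 2 · 0
0 · 0 · 3 · 0 · 3 · 0
1 · 2 · 3 · 1 · 1 · 1
0 · 1 · 1 · 3 · 1 · 0
[4] 1 · 3 · 1 · 0 · 2 · 0
0 · 1 · 0 · 1 · 3 · 0
1 · 3 · 1 · 2 · 1 · 1
0 · 1 · 2 · 3 · 1 · 0
[5] 1 · 3 · 1 · 0 · 2 · 0
0 · 1 · 0 · 1 · 3 · 0
1 · 3 · 2 · 2 · 1 · 1
0 · 1 · 2 · 3 · 1 · 0
[6] 1 · 3 · 1 · 0 · 2 · 0
0 · 1 · 0 · 1 · 3 · 0
1 · 3 · 3 · 2 · 1 · 1
0 · 1 · 2 · 3 · 1 · 0
[7] 1 · 3 · 1 · 0 · 2 · 0
0 · 2 · 1 · 1 · 3 · 0
2 · 0 · 1 · 3 · 1 · 1
0 · 2 · 3 · 3 · 1 · 0
[8] 1 · 3 · 1 · 0 · 2 · 0
0 · 2 · 1 · 1 · 3 · 0
2 · 0 · 2 · 3 · 1 · 1
0 · 2 · 3 · 3 · 1 · 0
[9] 1 · 3 · 1 · 0 · 2 · 0
0 · 2 · 1 · 1 · 3 · 0
2 · 0 · 3 · 3 · 1 · 1
0 · 2 · 3 · 3 · 1 · 0
[10] 1 · 3 · 1 · 0 · 2 · 0
0 · 2 · 2 · 2 · 3 · 0
2 · 1 · 2 · 1 · 2 · 1
0 · 3 · 1 · 1 · 2 · 0
[11] 1 · 3 · 1 · 0 · 2 · 0
0 · 2 · 2 · 2 · 3 · 0
2 · 1 · 3 · 1 · 2 · 1
0 · 3 · 1 · 1 · 2 · 0
[12] 1 · 3 · 1 · 0 · 2 · 0
0 · 2 · 3 · 2 · 3 · 0
2 · 2 · 0 · 2 · 2 · 1
0 · 3 · 2 · 1 · 2 · 0
[13] 1 · 3 · 1 · 0 · 2 · 0
0 · 2 · 3 · 2 · 3 · 0
2 · 2 · 1 · 2 · 2 · 1
0 · 3 · 2 · 1 · 2 · 0
[14] 1 · 3 · 1 · 0 · 2 · 0
0 · 2 · 3 · 2 · 3 · 0
2 · 2 · 2 · 2 · 2 · 1
0 · 3 · 2 · 1 · 2 · 0
[15] 1 · 3 · 1 · 0 · 2 · 0
0 · 2 · 3 · 2 · 3 · 0
2 · 2 · 3 · 2 · 2 · 1
0 · 3 · 2 · 1 · 2 · 0
[16] 1 · 3 · 2 · 0 · 2 · 0
0 · 3 · 0 · 3 · 3 · 0
2 · 3 · 1 · 3 · 2 · 1
0 · 3 · 3 · 1 · 2 · 0
[17] 1 · 3 · 2 · 0 · 2 · 0
0 · 3 · 0 · 3 · 3 · 0
2 · 3 · 2 · 3 · 2 · 1
0 · 3 · 3 · 1 · 2 · 0

39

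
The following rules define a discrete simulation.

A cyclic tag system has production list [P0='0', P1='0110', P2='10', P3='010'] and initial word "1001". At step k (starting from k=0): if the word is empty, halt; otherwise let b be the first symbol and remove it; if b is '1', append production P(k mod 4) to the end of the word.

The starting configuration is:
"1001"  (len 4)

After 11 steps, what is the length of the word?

0

step 0: "1001"  (len 4)
step 1: "0010"  (len 4)
step 2: "010"  (len 3)
step 3: "10"  (len 2)
step 4: "0010"  (len 4)
step 5: "010"  (len 3)
step 6: "10"  (len 2)
step 7: "010"  (len 3)
step 8: "10"  (len 2)
step 9: "00"  (len 2)
step 10: "0"  (len 1)
step 11: (halted — word empty)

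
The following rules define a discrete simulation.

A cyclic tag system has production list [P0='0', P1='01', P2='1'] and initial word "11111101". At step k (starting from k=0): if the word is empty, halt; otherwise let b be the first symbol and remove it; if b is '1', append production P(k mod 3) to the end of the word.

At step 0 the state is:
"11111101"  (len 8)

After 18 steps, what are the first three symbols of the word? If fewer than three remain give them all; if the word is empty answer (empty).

step 0: "11111101"  (len 8)
step 1: "11111010"  (len 8)
step 2: "111101001"  (len 9)
step 3: "111010011"  (len 9)
step 4: "110100110"  (len 9)
step 5: "1010011001"  (len 10)
step 6: "0100110011"  (len 10)
step 7: "100110011"  (len 9)
step 8: "0011001101"  (len 10)
step 9: "011001101"  (len 9)
step 10: "11001101"  (len 8)
step 11: "100110101"  (len 9)
step 12: "001101011"  (len 9)
step 13: "01101011"  (len 8)
step 14: "1101011"  (len 7)
step 15: "1010111"  (len 7)
step 16: "0101110"  (len 7)
step 17: "101110"  (len 6)
step 18: "011101"  (len 6)

011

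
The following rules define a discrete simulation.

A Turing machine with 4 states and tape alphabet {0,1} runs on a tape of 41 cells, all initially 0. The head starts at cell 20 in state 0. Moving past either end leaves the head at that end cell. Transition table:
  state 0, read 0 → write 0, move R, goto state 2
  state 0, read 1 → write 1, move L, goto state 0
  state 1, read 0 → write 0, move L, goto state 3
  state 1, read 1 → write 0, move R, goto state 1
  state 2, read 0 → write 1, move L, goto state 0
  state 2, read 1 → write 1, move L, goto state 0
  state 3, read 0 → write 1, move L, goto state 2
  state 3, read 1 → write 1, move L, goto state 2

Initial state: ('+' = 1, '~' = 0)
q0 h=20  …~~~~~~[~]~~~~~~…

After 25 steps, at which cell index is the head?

21

0) q0 h=20  …~~~~~~[~]~~~~~~…
1) q2 h=21  …~~~~~~[~]~~~~~~…
2) q0 h=20  …~~~~~~[~]+~~~~~…
3) q2 h=21  …~~~~~~[+]~~~~~~…
4) q0 h=20  …~~~~~~[~]+~~~~~…
5) q2 h=21  …~~~~~~[+]~~~~~~…
6) q0 h=20  …~~~~~~[~]+~~~~~…
7) q2 h=21  …~~~~~~[+]~~~~~~…
8) q0 h=20  …~~~~~~[~]+~~~~~…
9) q2 h=21  …~~~~~~[+]~~~~~~…
10) q0 h=20  …~~~~~~[~]+~~~~~…
11) q2 h=21  …~~~~~~[+]~~~~~~…
12) q0 h=20  …~~~~~~[~]+~~~~~…
13) q2 h=21  …~~~~~~[+]~~~~~~…
14) q0 h=20  …~~~~~~[~]+~~~~~…
15) q2 h=21  …~~~~~~[+]~~~~~~…
16) q0 h=20  …~~~~~~[~]+~~~~~…
17) q2 h=21  …~~~~~~[+]~~~~~~…
18) q0 h=20  …~~~~~~[~]+~~~~~…
19) q2 h=21  …~~~~~~[+]~~~~~~…
20) q0 h=20  …~~~~~~[~]+~~~~~…
21) q2 h=21  …~~~~~~[+]~~~~~~…
22) q0 h=20  …~~~~~~[~]+~~~~~…
23) q2 h=21  …~~~~~~[+]~~~~~~…
24) q0 h=20  …~~~~~~[~]+~~~~~…
25) q2 h=21  …~~~~~~[+]~~~~~~…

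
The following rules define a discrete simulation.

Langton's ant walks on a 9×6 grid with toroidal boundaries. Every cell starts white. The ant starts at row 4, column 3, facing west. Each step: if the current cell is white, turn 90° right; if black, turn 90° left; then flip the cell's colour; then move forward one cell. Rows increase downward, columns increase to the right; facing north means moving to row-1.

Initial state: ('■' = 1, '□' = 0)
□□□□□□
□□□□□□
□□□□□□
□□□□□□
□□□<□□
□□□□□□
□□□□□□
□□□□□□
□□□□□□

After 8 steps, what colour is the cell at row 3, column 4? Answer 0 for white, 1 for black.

1

step 0: □□□□□□
□□□□□□
□□□□□□
□□□□□□
□□□<□□
□□□□□□
□□□□□□
□□□□□□
□□□□□□
step 1: □□□□□□
□□□□□□
□□□□□□
□□□^□□
□□□■□□
□□□□□□
□□□□□□
□□□□□□
□□□□□□
step 2: □□□□□□
□□□□□□
□□□□□□
□□□■>□
□□□■□□
□□□□□□
□□□□□□
□□□□□□
□□□□□□
step 3: □□□□□□
□□□□□□
□□□□□□
□□□■■□
□□□■v□
□□□□□□
□□□□□□
□□□□□□
□□□□□□
step 4: □□□□□□
□□□□□□
□□□□□□
□□□■■□
□□□<■□
□□□□□□
□□□□□□
□□□□□□
□□□□□□
step 5: □□□□□□
□□□□□□
□□□□□□
□□□■■□
□□□□■□
□□□v□□
□□□□□□
□□□□□□
□□□□□□
step 6: □□□□□□
□□□□□□
□□□□□□
□□□■■□
□□□□■□
□□<■□□
□□□□□□
□□□□□□
□□□□□□
step 7: □□□□□□
□□□□□□
□□□□□□
□□□■■□
□□^□■□
□□■■□□
□□□□□□
□□□□□□
□□□□□□
step 8: □□□□□□
□□□□□□
□□□□□□
□□□■■□
□□■>■□
□□■■□□
□□□□□□
□□□□□□
□□□□□□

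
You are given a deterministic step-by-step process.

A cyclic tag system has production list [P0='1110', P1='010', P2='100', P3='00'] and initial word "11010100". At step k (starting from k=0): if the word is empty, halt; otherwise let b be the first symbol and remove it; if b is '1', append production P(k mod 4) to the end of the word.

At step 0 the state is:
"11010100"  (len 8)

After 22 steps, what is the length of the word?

21

gen 0: "11010100"  (len 8)
gen 1: "10101001110"  (len 11)
gen 2: "0101001110010"  (len 13)
gen 3: "101001110010"  (len 12)
gen 4: "0100111001000"  (len 13)
gen 5: "100111001000"  (len 12)
gen 6: "00111001000010"  (len 14)
gen 7: "0111001000010"  (len 13)
gen 8: "111001000010"  (len 12)
gen 9: "110010000101110"  (len 15)
gen 10: "10010000101110010"  (len 17)
gen 11: "0010000101110010100"  (len 19)
gen 12: "010000101110010100"  (len 18)
gen 13: "10000101110010100"  (len 17)
gen 14: "0000101110010100010"  (len 19)
gen 15: "000101110010100010"  (len 18)
gen 16: "00101110010100010"  (len 17)
gen 17: "0101110010100010"  (len 16)
gen 18: "101110010100010"  (len 15)
gen 19: "01110010100010100"  (len 17)
gen 20: "1110010100010100"  (len 16)
gen 21: "1100101000101001110"  (len 19)
gen 22: "100101000101001110010"  (len 21)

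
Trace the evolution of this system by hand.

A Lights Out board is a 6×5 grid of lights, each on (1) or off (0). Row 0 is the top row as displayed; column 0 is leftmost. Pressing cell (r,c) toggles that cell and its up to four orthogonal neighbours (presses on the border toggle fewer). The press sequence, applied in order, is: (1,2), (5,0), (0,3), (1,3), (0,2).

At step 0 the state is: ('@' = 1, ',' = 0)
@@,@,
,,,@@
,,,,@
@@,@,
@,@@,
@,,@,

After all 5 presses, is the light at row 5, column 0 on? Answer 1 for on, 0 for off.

t=0: @@,@,
,,,@@
,,,,@
@@,@,
@,@@,
@,,@,
t=1: @@@@,
,@@,@
,,@,@
@@,@,
@,@@,
@,,@,
t=2: @@@@,
,@@,@
,,@,@
@@,@,
,,@@,
,@,@,
t=3: @@,,@
,@@@@
,,@,@
@@,@,
,,@@,
,@,@,
t=4: @@,@@
,@,,,
,,@@@
@@,@,
,,@@,
,@,@,
t=5: @,@,@
,@@,,
,,@@@
@@,@,
,,@@,
,@,@,

0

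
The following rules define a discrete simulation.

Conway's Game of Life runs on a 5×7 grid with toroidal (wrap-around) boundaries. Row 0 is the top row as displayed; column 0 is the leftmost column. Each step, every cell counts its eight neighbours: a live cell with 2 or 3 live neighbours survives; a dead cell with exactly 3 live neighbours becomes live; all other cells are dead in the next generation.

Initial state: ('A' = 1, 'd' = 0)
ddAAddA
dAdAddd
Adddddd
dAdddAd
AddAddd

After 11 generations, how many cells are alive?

10

0) ddAAddA
dAdAddd
Adddddd
dAdddAd
AddAddd
1) AAdAAdd
AAdAddd
AAAdddd
AAddddA
AAdAAdA
2) dddddAd
dddAAdA
ddddddd
dddAdAd
dddAAdd
3) dddddAd
ddddAAd
dddAdAd
dddAddd
dddAdAd
4) dddddAA
dddddAA
dddAdAd
ddAAddd
ddddddd
5) dddddAA
ddddddd
ddAAdAA
ddAAAdd
ddddddd
6) ddddddd
ddddAdd
ddAddAd
ddAdAAd
dddAAAd
7) dddAdAd
ddddddd
dddddAd
ddAdddA
dddAdAd
8) ddddddd
ddddAdd
ddddddd
ddddAAA
ddAAdAA
9) dddAAAd
ddddddd
ddddAdd
dddAAdA
dddAddA
10) dddAAAd
dddAdAd
dddAAAd
dddAAdd
ddAdddA
11) ddAAdAA
ddAdddA
ddAddAd
ddAdddd
ddAdddd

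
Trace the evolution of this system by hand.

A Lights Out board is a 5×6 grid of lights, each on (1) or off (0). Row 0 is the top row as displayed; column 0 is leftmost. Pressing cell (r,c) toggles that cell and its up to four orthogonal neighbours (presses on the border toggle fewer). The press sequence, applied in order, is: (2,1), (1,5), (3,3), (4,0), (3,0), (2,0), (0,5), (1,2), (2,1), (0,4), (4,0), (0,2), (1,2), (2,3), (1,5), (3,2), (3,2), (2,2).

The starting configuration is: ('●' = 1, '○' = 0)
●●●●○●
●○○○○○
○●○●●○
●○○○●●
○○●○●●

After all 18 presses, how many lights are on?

15

step 0: ●●●●○●
●○○○○○
○●○●●○
●○○○●●
○○●○●●
step 1: ●●●●○●
●●○○○○
●○●●●○
●●○○●●
○○●○●●
step 2: ●●●●○○
●●○○●●
●○●●●●
●●○○●●
○○●○●●
step 3: ●●●●○○
●●○○●●
●○●○●●
●●●●○●
○○●●●●
step 4: ●●●●○○
●●○○●●
●○●○●●
○●●●○●
●●●●●●
step 5: ●●●●○○
●●○○●●
○○●○●●
●○●●○●
○●●●●●
step 6: ●●●●○○
○●○○●●
●●●○●●
○○●●○●
○●●●●●
step 7: ●●●●●●
○●○○●○
●●●○●●
○○●●○●
○●●●●●
step 8: ●●○●●●
○○●●●○
●●○○●●
○○●●○●
○●●●●●
step 9: ●●○●●●
○●●●●○
○○●○●●
○●●●○●
○●●●●●
step 10: ●●○○○○
○●●●○○
○○●○●●
○●●●○●
○●●●●●
step 11: ●●○○○○
○●●●○○
○○●○●●
●●●●○●
●○●●●●
step 12: ●○●●○○
○●○●○○
○○●○●●
●●●●○●
●○●●●●
step 13: ●○○●○○
○○●○○○
○○○○●●
●●●●○●
●○●●●●
step 14: ●○○●○○
○○●●○○
○○●●○●
●●●○○●
●○●●●●
step 15: ●○○●○●
○○●●●●
○○●●○○
●●●○○●
●○●●●●
step 16: ●○○●○●
○○●●●●
○○○●○○
●○○●○●
●○○●●●
step 17: ●○○●○●
○○●●●●
○○●●○○
●●●○○●
●○●●●●
step 18: ●○○●○●
○○○●●●
○●○○○○
●●○○○●
●○●●●●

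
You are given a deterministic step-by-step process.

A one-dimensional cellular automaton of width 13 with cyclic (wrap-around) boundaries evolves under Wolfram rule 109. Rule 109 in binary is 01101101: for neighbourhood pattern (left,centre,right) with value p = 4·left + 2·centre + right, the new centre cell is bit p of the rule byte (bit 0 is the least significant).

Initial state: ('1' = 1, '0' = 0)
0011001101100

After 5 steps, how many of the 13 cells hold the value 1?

7

step 0: 0011001101100
step 1: 1011001111101
step 2: 1111001000111
step 3: 0001001010100
step 4: 1101001111101
step 5: 0111001000111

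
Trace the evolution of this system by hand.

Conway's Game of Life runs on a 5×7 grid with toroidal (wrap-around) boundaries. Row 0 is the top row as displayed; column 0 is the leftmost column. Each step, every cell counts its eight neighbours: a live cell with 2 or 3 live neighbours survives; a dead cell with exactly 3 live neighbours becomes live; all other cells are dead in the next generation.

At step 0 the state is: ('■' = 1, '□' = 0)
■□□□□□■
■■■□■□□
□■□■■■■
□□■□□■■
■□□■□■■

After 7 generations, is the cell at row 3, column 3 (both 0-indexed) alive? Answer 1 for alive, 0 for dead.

1

0) ■□□□□□■
■■■□■□□
□■□■■■■
□□■□□■■
■□□■□■■
1) □□■■■□□
□□■□■□□
□□□□□□□
□■■□□□□
□■□□■□□
2) □■■□■■□
□□■□■□□
□■■■□□□
□■■□□□□
□■□□■□□
3) □■■□■■□
□□□□■■□
□□□□□□□
■□□□□□□
■□□□■■□
4) □■□□□□□
□□□■■■□
□□□□□□□
□□□□□□■
■□□■■■□
5) □□■□□□■
□□□□■□□
□□□□■■□
□□□□■■■
■□□□■■■
6) ■□□■■□■
□□□■■□□
□□□■□□■
■□□■□□□
■□□■■□□
7) ■□■□□□■
■□■□□□■
□□■■□□□
■□■■□□■
■■■□□■□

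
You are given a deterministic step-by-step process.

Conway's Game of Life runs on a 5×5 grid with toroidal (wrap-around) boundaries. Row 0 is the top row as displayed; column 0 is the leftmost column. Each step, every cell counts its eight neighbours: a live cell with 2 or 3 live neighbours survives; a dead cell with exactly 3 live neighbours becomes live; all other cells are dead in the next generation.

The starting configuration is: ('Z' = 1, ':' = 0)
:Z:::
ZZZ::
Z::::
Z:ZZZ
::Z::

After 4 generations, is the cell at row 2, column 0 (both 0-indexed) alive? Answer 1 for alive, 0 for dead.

k=0  :Z:::
ZZZ::
Z::::
Z:ZZZ
::Z::
k=1  Z::::
Z:Z::
:::::
Z:ZZZ
Z:Z:Z
k=2  Z::Z:
:Z:::
Z:Z::
Z:Z::
::Z::
k=3  :ZZ::
ZZZ:Z
Z:Z::
::ZZ:
::ZZZ
k=4  :::::
::::Z
Z::::
:::::
::::Z

1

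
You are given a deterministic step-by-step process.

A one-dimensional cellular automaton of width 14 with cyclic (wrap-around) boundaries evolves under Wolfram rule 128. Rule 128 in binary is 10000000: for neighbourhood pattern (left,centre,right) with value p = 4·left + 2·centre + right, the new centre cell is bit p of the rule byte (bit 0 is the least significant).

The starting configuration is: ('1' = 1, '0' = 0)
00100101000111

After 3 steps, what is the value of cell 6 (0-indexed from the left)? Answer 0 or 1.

t=0: 00100101000111
t=1: 00000000000010
t=2: 00000000000000
t=3: 00000000000000

0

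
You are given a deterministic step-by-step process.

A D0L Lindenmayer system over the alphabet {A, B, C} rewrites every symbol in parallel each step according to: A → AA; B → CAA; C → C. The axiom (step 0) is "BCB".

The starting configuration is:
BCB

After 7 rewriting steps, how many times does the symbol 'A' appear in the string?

256

step 0: BCB
step 1: CAACCAA
step 2: CAAAACCAAAA
step 3: CAAAAAAAACCAAAAAAAA
step 4: CAAAAAAAAAAAAAAAACCAAAAAAAAAAAAAAAA
step 5: CAAAAAAAAAAAAAAAAAAAAAAAAAAAAAAAACCAAAAAAAAAAAAAAAAAAAAAAAAAAAAAAAA
step 6: CAAAAAAAAAAAAAAAAAAAAAAAAAAAAAAAAAAAAAAAAAAAAAAAAAAAAAAAAA…AAAAAAAAAAAAAAAAAAAAAAAAAAAAAAAAAAAAAAAAAAAAAAAAAAAAAAAAAA  (len 131)
step 7: CAAAAAAAAAAAAAAAAAAAAAAAAAAAAAAAAAAAAAAAAAAAAAAAAAAAAAAAAA…AAAAAAAAAAAAAAAAAAAAAAAAAAAAAAAAAAAAAAAAAAAAAAAAAAAAAAAAAA  (len 259)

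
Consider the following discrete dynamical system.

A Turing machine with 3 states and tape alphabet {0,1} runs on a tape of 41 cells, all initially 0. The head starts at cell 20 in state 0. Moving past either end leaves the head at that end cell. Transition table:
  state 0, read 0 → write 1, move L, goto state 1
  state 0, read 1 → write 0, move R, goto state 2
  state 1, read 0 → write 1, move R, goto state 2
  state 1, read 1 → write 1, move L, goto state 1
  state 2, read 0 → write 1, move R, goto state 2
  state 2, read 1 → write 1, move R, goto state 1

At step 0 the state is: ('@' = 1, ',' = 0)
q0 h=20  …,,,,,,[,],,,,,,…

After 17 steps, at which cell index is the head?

k=0  q0 h=20  …,,,,,,[,],,,,,,…
k=1  q1 h=19  …,,,,,,[,]@,,,,,…
k=2  q2 h=20  …,,,,,@[@],,,,,,…
k=3  q1 h=21  …,,,,@@[,],,,,,,…
k=4  q2 h=22  …,,,@@@[,],,,,,,…
k=5  q2 h=23  …,,@@@@[,],,,,,,…
k=6  q2 h=24  …,@@@@@[,],,,,,,…
k=7  q2 h=25  …@@@@@@[,],,,,,,…
k=8  q2 h=26  …@@@@@@[,],,,,,,…
k=9  q2 h=27  …@@@@@@[,],,,,,,…
k=10  q2 h=28  …@@@@@@[,],,,,,,…
k=11  q2 h=29  …@@@@@@[,],,,,,,…
k=12  q2 h=30  …@@@@@@[,],,,,,,…
k=13  q2 h=31  …@@@@@@[,],,,,,,…
k=14  q2 h=32  …@@@@@@[,],,,,,,…
k=15  q2 h=33  …@@@@@@[,],,,,,,…
k=16  q2 h=34  …@@@@@@[,],,,,,,|
k=17  q2 h=35  …@@@@@@[,],,,,,|

35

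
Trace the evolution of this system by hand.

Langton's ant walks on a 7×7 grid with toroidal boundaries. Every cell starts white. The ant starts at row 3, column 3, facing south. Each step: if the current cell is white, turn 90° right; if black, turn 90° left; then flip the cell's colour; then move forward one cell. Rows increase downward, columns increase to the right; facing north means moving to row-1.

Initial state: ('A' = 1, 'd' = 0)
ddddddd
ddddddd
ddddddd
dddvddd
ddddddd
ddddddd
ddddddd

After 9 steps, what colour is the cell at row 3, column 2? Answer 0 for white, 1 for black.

1

0) ddddddd
ddddddd
ddddddd
dddvddd
ddddddd
ddddddd
ddddddd
1) ddddddd
ddddddd
ddddddd
dd<Addd
ddddddd
ddddddd
ddddddd
2) ddddddd
ddddddd
dd^dddd
ddAAddd
ddddddd
ddddddd
ddddddd
3) ddddddd
ddddddd
ddA>ddd
ddAAddd
ddddddd
ddddddd
ddddddd
4) ddddddd
ddddddd
ddAAddd
ddAvddd
ddddddd
ddddddd
ddddddd
5) ddddddd
ddddddd
ddAAddd
ddAd>dd
ddddddd
ddddddd
ddddddd
6) ddddddd
ddddddd
ddAAddd
ddAdAdd
ddddvdd
ddddddd
ddddddd
7) ddddddd
ddddddd
ddAAddd
ddAdAdd
ddd<Add
ddddddd
ddddddd
8) ddddddd
ddddddd
ddAAddd
ddA^Add
dddAAdd
ddddddd
ddddddd
9) ddddddd
ddddddd
ddAAddd
ddAA>dd
dddAAdd
ddddddd
ddddddd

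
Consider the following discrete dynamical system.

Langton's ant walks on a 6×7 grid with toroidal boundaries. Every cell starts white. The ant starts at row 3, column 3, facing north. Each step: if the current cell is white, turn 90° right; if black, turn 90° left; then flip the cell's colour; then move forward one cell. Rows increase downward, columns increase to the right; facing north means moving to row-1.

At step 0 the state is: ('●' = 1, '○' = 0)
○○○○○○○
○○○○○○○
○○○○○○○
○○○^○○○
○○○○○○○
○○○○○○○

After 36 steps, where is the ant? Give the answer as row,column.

1,3

gen 0: ○○○○○○○
○○○○○○○
○○○○○○○
○○○^○○○
○○○○○○○
○○○○○○○
gen 1: ○○○○○○○
○○○○○○○
○○○○○○○
○○○●>○○
○○○○○○○
○○○○○○○
gen 2: ○○○○○○○
○○○○○○○
○○○○○○○
○○○●●○○
○○○○v○○
○○○○○○○
gen 3: ○○○○○○○
○○○○○○○
○○○○○○○
○○○●●○○
○○○<●○○
○○○○○○○
gen 4: ○○○○○○○
○○○○○○○
○○○○○○○
○○○^●○○
○○○●●○○
○○○○○○○
gen 5: ○○○○○○○
○○○○○○○
○○○○○○○
○○<○●○○
○○○●●○○
○○○○○○○
gen 6: ○○○○○○○
○○○○○○○
○○^○○○○
○○●○●○○
○○○●●○○
○○○○○○○
gen 7: ○○○○○○○
○○○○○○○
○○●>○○○
○○●○●○○
○○○●●○○
○○○○○○○
gen 8: ○○○○○○○
○○○○○○○
○○●●○○○
○○●v●○○
○○○●●○○
○○○○○○○
gen 9: ○○○○○○○
○○○○○○○
○○●●○○○
○○<●●○○
○○○●●○○
○○○○○○○
gen 10: ○○○○○○○
○○○○○○○
○○●●○○○
○○○●●○○
○○v●●○○
○○○○○○○
gen 11: ○○○○○○○
○○○○○○○
○○●●○○○
○○○●●○○
○<●●●○○
○○○○○○○
gen 12: ○○○○○○○
○○○○○○○
○○●●○○○
○^○●●○○
○●●●●○○
○○○○○○○
gen 13: ○○○○○○○
○○○○○○○
○○●●○○○
○●>●●○○
○●●●●○○
○○○○○○○
gen 14: ○○○○○○○
○○○○○○○
○○●●○○○
○●●●●○○
○●v●●○○
○○○○○○○
gen 15: ○○○○○○○
○○○○○○○
○○●●○○○
○●●●●○○
○●○>●○○
○○○○○○○
gen 16: ○○○○○○○
○○○○○○○
○○●●○○○
○●●^●○○
○●○○●○○
○○○○○○○
gen 17: ○○○○○○○
○○○○○○○
○○●●○○○
○●<○●○○
○●○○●○○
○○○○○○○
gen 18: ○○○○○○○
○○○○○○○
○○●●○○○
○●○○●○○
○●v○●○○
○○○○○○○
gen 19: ○○○○○○○
○○○○○○○
○○●●○○○
○●○○●○○
○<●○●○○
○○○○○○○
gen 20: ○○○○○○○
○○○○○○○
○○●●○○○
○●○○●○○
○○●○●○○
○v○○○○○
gen 21: ○○○○○○○
○○○○○○○
○○●●○○○
○●○○●○○
○○●○●○○
<●○○○○○
gen 22: ○○○○○○○
○○○○○○○
○○●●○○○
○●○○●○○
^○●○●○○
●●○○○○○
gen 23: ○○○○○○○
○○○○○○○
○○●●○○○
○●○○●○○
●>●○●○○
●●○○○○○
gen 24: ○○○○○○○
○○○○○○○
○○●●○○○
○●○○●○○
●●●○●○○
●v○○○○○
gen 25: ○○○○○○○
○○○○○○○
○○●●○○○
○●○○●○○
●●●○●○○
●○>○○○○
gen 26: ○○v○○○○
○○○○○○○
○○●●○○○
○●○○●○○
●●●○●○○
●○●○○○○
gen 27: ○<●○○○○
○○○○○○○
○○●●○○○
○●○○●○○
●●●○●○○
●○●○○○○
gen 28: ○●●○○○○
○○○○○○○
○○●●○○○
○●○○●○○
●●●○●○○
●^●○○○○
gen 29: ○●●○○○○
○○○○○○○
○○●●○○○
○●○○●○○
●●●○●○○
●●>○○○○
gen 30: ○●●○○○○
○○○○○○○
○○●●○○○
○●○○●○○
●●^○●○○
●●○○○○○
gen 31: ○●●○○○○
○○○○○○○
○○●●○○○
○●○○●○○
●<○○●○○
●●○○○○○
gen 32: ○●●○○○○
○○○○○○○
○○●●○○○
○●○○●○○
●○○○●○○
●v○○○○○
gen 33: ○●●○○○○
○○○○○○○
○○●●○○○
○●○○●○○
●○○○●○○
●○>○○○○
gen 34: ○●v○○○○
○○○○○○○
○○●●○○○
○●○○●○○
●○○○●○○
●○●○○○○
gen 35: ○●○>○○○
○○○○○○○
○○●●○○○
○●○○●○○
●○○○●○○
●○●○○○○
gen 36: ○●○●○○○
○○○v○○○
○○●●○○○
○●○○●○○
●○○○●○○
●○●○○○○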